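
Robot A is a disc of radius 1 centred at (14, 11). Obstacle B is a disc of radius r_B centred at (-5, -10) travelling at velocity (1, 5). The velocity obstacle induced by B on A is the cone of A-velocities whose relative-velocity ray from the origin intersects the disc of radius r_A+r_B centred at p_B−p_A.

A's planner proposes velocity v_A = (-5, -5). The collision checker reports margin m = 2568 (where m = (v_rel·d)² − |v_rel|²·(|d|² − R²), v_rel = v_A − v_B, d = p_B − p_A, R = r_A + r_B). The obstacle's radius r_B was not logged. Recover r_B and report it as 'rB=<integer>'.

m = 2568
d = (-19, -21);  v_rel = (-6, -10),  |v_rel|² = 136
v_rel×d = (-6)·(-21) − (-10)·(-19) = -64
since m = R²·136 − (-64)²:  R² = (4096 + 2568) / 136 = 49
R = √49 = 7  ⇒  r_B = 7 − 1 = 6

rB=6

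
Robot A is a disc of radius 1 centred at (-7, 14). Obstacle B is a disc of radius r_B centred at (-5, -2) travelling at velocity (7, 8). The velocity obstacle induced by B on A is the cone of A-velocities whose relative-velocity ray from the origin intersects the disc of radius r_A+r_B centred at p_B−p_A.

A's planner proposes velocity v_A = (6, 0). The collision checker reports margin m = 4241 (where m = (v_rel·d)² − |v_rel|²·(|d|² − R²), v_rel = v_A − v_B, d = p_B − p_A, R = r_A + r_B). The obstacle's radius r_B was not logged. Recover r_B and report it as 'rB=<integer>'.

m = 4241
d = (2, -16);  v_rel = (-1, -8),  |v_rel|² = 65
v_rel×d = (-1)·(-16) − (-8)·(2) = 32
since m = R²·65 − 32²:  R² = (1024 + 4241) / 65 = 81
R = √81 = 9  ⇒  r_B = 9 − 1 = 8

rB=8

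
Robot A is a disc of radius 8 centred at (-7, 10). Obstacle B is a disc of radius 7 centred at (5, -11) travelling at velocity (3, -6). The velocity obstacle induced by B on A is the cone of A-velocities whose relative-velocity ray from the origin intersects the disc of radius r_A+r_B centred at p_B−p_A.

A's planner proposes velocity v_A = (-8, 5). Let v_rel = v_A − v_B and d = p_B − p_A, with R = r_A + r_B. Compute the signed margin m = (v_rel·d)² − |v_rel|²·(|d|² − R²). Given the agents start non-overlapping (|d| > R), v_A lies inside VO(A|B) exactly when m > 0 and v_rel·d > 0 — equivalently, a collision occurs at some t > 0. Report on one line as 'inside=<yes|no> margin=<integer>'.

d = (12, -21),  |d|² = 585;  R = 8+7 = 15,  c = 585−15² = 360
v_rel = (-11, 11),  |v_rel|² = 242;  v_rel·d = (-11)·(12) + (11)·(-21) = -363
242·t² + 726·t + 360 = 0  ⇒  m = (-363)² − 242·360 = 44649
m = 44649 > 0,  v_rel·d = -363 < 0  ⇒  outside

inside=no margin=44649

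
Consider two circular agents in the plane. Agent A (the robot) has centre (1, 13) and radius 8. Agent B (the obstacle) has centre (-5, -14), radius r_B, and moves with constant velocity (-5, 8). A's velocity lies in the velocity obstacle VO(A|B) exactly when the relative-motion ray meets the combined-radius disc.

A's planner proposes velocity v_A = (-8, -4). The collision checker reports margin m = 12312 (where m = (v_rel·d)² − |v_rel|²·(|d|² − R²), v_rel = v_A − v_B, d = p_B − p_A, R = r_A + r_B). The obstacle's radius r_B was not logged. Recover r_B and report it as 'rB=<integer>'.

m = 12312
d = (-6, -27);  v_rel = (-3, -12),  |v_rel|² = 153
v_rel×d = (-3)·(-27) − (-12)·(-6) = 9
since m = R²·153 − 9²:  R² = (81 + 12312) / 153 = 81
R = √81 = 9  ⇒  r_B = 9 − 8 = 1

rB=1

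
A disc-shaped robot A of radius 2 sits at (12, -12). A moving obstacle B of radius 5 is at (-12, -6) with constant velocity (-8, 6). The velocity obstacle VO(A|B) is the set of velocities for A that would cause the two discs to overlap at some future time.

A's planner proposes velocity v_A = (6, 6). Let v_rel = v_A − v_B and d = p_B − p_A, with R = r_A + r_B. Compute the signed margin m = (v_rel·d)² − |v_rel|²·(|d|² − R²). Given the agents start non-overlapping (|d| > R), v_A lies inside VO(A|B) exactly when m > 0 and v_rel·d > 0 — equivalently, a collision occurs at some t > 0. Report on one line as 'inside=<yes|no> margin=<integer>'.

d = (-24, 6),  |d|² = 612;  R = 2+5 = 7,  c = 612−7² = 563
v_rel = (14, 0),  |v_rel|² = 196;  v_rel·d = (14)·(-24) + (0)·(6) = -336
196·t² + 672·t + 563 = 0  ⇒  m = (-336)² − 196·563 = 2548
m = 2548 > 0,  v_rel·d = -336 < 0  ⇒  outside

inside=no margin=2548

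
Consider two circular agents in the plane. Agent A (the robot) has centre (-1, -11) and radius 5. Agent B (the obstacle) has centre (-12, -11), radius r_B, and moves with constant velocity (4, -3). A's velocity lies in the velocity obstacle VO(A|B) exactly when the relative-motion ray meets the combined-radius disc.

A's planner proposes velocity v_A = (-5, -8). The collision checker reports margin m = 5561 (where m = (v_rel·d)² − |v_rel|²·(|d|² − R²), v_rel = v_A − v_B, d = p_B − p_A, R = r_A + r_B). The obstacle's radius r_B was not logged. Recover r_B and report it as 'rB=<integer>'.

m = 5561
d = (-11, 0);  v_rel = (-9, -5),  |v_rel|² = 106
v_rel×d = (-9)·(0) − (-5)·(-11) = -55
since m = R²·106 − (-55)²:  R² = (3025 + 5561) / 106 = 81
R = √81 = 9  ⇒  r_B = 9 − 5 = 4

rB=4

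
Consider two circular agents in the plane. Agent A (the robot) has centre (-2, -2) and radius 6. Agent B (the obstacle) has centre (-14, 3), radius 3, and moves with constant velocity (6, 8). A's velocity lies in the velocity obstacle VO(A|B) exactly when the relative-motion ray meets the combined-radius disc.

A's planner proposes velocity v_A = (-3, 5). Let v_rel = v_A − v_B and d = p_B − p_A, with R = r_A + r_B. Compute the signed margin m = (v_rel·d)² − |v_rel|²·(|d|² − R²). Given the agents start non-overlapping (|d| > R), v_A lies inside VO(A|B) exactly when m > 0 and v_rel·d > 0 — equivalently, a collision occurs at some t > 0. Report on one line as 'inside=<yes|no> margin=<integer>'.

d = (-12, 5),  |d|² = 169;  R = 6+3 = 9,  c = 169−9² = 88
v_rel = (-9, -3),  |v_rel|² = 90;  v_rel·d = (-9)·(-12) + (-3)·(5) = 93
90·t² − 186·t + 88 = 0  ⇒  m = 93² − 90·88 = 729
m = 729 > 0,  v_rel·d = 93 > 0  ⇒  inside

inside=yes margin=729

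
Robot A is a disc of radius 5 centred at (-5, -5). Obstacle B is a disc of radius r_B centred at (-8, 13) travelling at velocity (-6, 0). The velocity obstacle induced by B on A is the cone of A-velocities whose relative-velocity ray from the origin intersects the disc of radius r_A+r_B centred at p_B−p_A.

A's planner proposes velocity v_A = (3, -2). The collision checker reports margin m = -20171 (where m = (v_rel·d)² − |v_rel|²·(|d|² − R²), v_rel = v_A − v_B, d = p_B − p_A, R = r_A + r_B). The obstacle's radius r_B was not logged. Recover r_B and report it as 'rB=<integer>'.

m = -20171
d = (-3, 18);  v_rel = (9, -2),  |v_rel|² = 85
v_rel×d = (9)·(18) − (-2)·(-3) = 156
since m = R²·85 − 156²:  R² = (24336 + -20171) / 85 = 49
R = √49 = 7  ⇒  r_B = 7 − 5 = 2

rB=2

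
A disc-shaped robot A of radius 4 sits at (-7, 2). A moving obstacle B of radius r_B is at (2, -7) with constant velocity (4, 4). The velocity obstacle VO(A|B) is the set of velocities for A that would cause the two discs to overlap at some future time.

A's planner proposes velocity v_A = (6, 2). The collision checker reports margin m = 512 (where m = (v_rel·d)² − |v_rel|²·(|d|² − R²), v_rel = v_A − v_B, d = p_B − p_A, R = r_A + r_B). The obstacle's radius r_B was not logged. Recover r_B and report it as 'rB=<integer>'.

m = 512
d = (9, -9);  v_rel = (2, -2),  |v_rel|² = 8
v_rel×d = (2)·(-9) − (-2)·(9) = 0
since m = R²·8 − 0²:  R² = (0 + 512) / 8 = 64
R = √64 = 8  ⇒  r_B = 8 − 4 = 4

rB=4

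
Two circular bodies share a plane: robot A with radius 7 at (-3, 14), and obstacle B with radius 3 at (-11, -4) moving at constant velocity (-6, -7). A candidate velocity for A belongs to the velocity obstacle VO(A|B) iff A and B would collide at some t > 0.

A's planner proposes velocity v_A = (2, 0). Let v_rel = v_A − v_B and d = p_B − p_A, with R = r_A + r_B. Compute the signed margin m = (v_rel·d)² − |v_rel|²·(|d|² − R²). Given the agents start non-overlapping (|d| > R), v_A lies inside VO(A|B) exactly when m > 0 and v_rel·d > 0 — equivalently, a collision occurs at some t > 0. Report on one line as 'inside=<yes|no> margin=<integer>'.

d = (-8, -18),  |d|² = 388;  R = 7+3 = 10,  c = 388−10² = 288
v_rel = (8, 7),  |v_rel|² = 113;  v_rel·d = (8)·(-8) + (7)·(-18) = -190
113·t² + 380·t + 288 = 0  ⇒  m = (-190)² − 113·288 = 3556
m = 3556 > 0,  v_rel·d = -190 < 0  ⇒  outside

inside=no margin=3556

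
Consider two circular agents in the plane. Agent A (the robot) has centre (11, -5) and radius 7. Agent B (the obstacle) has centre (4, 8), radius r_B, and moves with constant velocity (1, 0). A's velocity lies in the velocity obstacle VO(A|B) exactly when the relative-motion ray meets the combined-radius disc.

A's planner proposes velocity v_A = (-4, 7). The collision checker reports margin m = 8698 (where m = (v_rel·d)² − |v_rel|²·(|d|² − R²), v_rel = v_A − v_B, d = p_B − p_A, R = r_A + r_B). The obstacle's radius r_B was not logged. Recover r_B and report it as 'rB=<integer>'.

m = 8698
d = (-7, 13);  v_rel = (-5, 7),  |v_rel|² = 74
v_rel×d = (-5)·(13) − (7)·(-7) = -16
since m = R²·74 − (-16)²:  R² = (256 + 8698) / 74 = 121
R = √121 = 11  ⇒  r_B = 11 − 7 = 4

rB=4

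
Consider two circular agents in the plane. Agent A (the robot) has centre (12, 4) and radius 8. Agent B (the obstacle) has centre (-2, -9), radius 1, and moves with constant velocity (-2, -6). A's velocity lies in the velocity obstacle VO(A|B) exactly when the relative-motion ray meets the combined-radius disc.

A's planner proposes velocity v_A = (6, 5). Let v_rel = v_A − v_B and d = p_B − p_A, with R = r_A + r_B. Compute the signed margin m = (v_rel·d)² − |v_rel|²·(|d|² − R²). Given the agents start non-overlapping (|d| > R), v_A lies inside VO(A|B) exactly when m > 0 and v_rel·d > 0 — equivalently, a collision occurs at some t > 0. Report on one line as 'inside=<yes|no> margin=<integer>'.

d = (-14, -13),  |d|² = 365;  R = 8+1 = 9,  c = 365−9² = 284
v_rel = (8, 11),  |v_rel|² = 185;  v_rel·d = (8)·(-14) + (11)·(-13) = -255
185·t² + 510·t + 284 = 0  ⇒  m = (-255)² − 185·284 = 12485
m = 12485 > 0,  v_rel·d = -255 < 0  ⇒  outside

inside=no margin=12485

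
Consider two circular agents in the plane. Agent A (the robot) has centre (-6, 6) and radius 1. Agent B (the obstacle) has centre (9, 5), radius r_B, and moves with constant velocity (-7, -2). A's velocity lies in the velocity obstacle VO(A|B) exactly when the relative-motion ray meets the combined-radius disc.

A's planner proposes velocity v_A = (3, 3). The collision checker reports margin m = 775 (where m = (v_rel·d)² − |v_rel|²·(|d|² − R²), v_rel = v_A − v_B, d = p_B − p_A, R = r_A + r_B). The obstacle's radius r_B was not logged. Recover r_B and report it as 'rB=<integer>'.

m = 775
d = (15, -1);  v_rel = (10, 5),  |v_rel|² = 125
v_rel×d = (10)·(-1) − (5)·(15) = -85
since m = R²·125 − (-85)²:  R² = (7225 + 775) / 125 = 64
R = √64 = 8  ⇒  r_B = 8 − 1 = 7

rB=7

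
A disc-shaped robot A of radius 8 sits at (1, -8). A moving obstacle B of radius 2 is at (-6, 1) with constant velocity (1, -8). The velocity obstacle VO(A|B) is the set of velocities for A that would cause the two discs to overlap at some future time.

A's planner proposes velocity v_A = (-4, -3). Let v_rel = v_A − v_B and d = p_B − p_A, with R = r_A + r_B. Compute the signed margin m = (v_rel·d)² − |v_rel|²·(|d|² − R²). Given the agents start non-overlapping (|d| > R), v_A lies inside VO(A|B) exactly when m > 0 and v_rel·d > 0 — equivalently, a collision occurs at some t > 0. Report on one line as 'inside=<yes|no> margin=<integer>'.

d = (-7, 9),  |d|² = 130;  R = 8+2 = 10,  c = 130−10² = 30
v_rel = (-5, 5),  |v_rel|² = 50;  v_rel·d = (-5)·(-7) + (5)·(9) = 80
50·t² − 160·t + 30 = 0  ⇒  m = 80² − 50·30 = 4900
m = 4900 > 0,  v_rel·d = 80 > 0  ⇒  inside

inside=yes margin=4900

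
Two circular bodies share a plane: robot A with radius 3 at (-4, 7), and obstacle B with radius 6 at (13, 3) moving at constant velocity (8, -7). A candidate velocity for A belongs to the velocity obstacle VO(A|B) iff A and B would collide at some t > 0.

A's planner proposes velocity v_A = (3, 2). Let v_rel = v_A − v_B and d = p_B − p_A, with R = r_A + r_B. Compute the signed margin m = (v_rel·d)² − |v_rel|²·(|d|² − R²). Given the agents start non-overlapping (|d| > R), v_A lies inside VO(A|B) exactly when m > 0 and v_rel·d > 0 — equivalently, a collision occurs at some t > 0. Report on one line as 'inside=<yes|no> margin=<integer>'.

d = (17, -4),  |d|² = 305;  R = 3+6 = 9,  c = 305−9² = 224
v_rel = (-5, 9),  |v_rel|² = 106;  v_rel·d = (-5)·(17) + (9)·(-4) = -121
106·t² + 242·t + 224 = 0  ⇒  m = (-121)² − 106·224 = -9103
m = -9103 < 0,  v_rel·d = -121 < 0  ⇒  outside

inside=no margin=-9103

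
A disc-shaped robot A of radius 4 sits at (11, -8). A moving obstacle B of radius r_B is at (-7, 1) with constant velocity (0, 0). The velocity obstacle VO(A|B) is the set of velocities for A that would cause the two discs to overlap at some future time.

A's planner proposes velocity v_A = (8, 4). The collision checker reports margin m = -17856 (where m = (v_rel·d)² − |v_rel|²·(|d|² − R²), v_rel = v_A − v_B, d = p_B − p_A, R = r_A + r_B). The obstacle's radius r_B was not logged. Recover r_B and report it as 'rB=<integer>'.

m = -17856
d = (-18, 9);  v_rel = (8, 4),  |v_rel|² = 80
v_rel×d = (8)·(9) − (4)·(-18) = 144
since m = R²·80 − 144²:  R² = (20736 + -17856) / 80 = 36
R = √36 = 6  ⇒  r_B = 6 − 4 = 2

rB=2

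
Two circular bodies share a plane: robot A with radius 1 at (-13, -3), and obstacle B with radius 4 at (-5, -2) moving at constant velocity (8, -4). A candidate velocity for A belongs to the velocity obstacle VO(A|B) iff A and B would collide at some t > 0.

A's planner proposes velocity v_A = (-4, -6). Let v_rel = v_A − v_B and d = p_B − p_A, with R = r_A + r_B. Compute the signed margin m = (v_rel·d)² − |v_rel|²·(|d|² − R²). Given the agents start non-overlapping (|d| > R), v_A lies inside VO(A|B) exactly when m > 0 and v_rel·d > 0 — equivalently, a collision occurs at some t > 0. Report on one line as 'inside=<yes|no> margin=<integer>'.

d = (8, 1),  |d|² = 65;  R = 1+4 = 5,  c = 65−5² = 40
v_rel = (-12, -2),  |v_rel|² = 148;  v_rel·d = (-12)·(8) + (-2)·(1) = -98
148·t² + 196·t + 40 = 0  ⇒  m = (-98)² − 148·40 = 3684
m = 3684 > 0,  v_rel·d = -98 < 0  ⇒  outside

inside=no margin=3684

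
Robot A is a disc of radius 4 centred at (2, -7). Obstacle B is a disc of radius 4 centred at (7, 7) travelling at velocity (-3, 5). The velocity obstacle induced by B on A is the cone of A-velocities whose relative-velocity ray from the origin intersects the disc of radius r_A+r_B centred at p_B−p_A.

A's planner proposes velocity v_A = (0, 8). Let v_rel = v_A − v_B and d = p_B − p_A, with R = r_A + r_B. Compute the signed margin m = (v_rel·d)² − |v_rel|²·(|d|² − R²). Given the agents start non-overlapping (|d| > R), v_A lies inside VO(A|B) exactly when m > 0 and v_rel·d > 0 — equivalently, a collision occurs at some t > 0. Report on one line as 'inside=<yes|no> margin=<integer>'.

d = (5, 14),  |d|² = 221;  R = 4+4 = 8,  c = 221−8² = 157
v_rel = (3, 3),  |v_rel|² = 18;  v_rel·d = (3)·(5) + (3)·(14) = 57
18·t² − 114·t + 157 = 0  ⇒  m = 57² − 18·157 = 423
m = 423 > 0,  v_rel·d = 57 > 0  ⇒  inside

inside=yes margin=423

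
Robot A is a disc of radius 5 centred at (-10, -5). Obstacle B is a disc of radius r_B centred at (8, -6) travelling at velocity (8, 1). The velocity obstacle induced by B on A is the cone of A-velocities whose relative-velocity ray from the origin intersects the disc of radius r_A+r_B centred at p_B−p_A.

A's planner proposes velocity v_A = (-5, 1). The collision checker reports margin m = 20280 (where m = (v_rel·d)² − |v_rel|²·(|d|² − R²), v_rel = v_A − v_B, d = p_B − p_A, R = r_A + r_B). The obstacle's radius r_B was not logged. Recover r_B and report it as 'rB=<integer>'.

m = 20280
d = (18, -1);  v_rel = (-13, 0),  |v_rel|² = 169
v_rel×d = (-13)·(-1) − (0)·(18) = 13
since m = R²·169 − 13²:  R² = (169 + 20280) / 169 = 121
R = √121 = 11  ⇒  r_B = 11 − 5 = 6

rB=6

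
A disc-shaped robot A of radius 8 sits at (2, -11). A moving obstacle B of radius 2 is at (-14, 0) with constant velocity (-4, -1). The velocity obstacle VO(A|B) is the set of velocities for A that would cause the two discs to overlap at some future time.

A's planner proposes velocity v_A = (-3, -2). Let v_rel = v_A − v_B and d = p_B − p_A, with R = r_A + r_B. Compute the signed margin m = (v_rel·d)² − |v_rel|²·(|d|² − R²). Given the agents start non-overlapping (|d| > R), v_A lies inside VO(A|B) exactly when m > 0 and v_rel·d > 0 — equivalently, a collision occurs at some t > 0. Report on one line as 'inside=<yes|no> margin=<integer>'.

d = (-16, 11),  |d|² = 377;  R = 8+2 = 10,  c = 377−10² = 277
v_rel = (1, -1),  |v_rel|² = 2;  v_rel·d = (1)·(-16) + (-1)·(11) = -27
2·t² + 54·t + 277 = 0  ⇒  m = (-27)² − 2·277 = 175
m = 175 > 0,  v_rel·d = -27 < 0  ⇒  outside

inside=no margin=175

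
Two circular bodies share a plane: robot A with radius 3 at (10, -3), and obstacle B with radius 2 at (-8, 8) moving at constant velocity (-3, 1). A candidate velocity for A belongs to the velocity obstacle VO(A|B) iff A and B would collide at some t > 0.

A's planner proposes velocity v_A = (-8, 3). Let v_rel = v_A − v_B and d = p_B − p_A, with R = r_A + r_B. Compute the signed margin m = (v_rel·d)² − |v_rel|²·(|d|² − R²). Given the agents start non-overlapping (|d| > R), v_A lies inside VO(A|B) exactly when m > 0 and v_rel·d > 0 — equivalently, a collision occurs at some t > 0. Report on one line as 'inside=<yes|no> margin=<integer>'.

d = (-18, 11),  |d|² = 445;  R = 3+2 = 5,  c = 445−5² = 420
v_rel = (-5, 2),  |v_rel|² = 29;  v_rel·d = (-5)·(-18) + (2)·(11) = 112
29·t² − 224·t + 420 = 0  ⇒  m = 112² − 29·420 = 364
m = 364 > 0,  v_rel·d = 112 > 0  ⇒  inside

inside=yes margin=364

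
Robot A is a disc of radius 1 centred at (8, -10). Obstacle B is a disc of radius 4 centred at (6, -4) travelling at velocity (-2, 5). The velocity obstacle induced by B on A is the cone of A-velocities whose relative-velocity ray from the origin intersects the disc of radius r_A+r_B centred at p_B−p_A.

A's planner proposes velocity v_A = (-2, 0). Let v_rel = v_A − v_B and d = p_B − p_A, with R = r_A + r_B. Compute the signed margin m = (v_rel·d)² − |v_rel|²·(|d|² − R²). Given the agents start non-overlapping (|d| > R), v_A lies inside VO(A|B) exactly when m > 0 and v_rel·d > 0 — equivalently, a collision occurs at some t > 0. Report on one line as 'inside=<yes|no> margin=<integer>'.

d = (-2, 6),  |d|² = 40;  R = 1+4 = 5,  c = 40−5² = 15
v_rel = (0, -5),  |v_rel|² = 25;  v_rel·d = (0)·(-2) + (-5)·(6) = -30
25·t² + 60·t + 15 = 0  ⇒  m = (-30)² − 25·15 = 525
m = 525 > 0,  v_rel·d = -30 < 0  ⇒  outside

inside=no margin=525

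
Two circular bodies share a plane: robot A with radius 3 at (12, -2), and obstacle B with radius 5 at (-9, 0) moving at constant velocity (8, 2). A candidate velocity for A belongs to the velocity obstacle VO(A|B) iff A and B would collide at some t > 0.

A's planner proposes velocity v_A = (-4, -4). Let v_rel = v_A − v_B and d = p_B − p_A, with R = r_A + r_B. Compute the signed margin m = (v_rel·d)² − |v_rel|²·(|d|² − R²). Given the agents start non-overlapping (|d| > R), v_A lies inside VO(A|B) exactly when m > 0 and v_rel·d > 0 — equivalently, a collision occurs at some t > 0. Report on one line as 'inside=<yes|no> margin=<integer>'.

d = (-21, 2),  |d|² = 445;  R = 3+5 = 8,  c = 445−8² = 381
v_rel = (-12, -6),  |v_rel|² = 180;  v_rel·d = (-12)·(-21) + (-6)·(2) = 240
180·t² − 480·t + 381 = 0  ⇒  m = 240² − 180·381 = -10980
m = -10980 < 0,  v_rel·d = 240 > 0  ⇒  outside

inside=no margin=-10980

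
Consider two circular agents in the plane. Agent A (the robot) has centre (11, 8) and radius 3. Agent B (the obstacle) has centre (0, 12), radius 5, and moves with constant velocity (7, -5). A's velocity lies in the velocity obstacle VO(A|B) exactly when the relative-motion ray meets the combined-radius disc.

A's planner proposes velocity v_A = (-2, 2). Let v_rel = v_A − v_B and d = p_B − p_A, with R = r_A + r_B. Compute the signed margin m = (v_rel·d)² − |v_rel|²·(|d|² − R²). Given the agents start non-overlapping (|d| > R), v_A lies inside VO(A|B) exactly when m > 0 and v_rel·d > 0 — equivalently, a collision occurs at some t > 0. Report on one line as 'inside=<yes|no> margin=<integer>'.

d = (-11, 4),  |d|² = 137;  R = 3+5 = 8,  c = 137−8² = 73
v_rel = (-9, 7),  |v_rel|² = 130;  v_rel·d = (-9)·(-11) + (7)·(4) = 127
130·t² − 254·t + 73 = 0  ⇒  m = 127² − 130·73 = 6639
m = 6639 > 0,  v_rel·d = 127 > 0  ⇒  inside

inside=yes margin=6639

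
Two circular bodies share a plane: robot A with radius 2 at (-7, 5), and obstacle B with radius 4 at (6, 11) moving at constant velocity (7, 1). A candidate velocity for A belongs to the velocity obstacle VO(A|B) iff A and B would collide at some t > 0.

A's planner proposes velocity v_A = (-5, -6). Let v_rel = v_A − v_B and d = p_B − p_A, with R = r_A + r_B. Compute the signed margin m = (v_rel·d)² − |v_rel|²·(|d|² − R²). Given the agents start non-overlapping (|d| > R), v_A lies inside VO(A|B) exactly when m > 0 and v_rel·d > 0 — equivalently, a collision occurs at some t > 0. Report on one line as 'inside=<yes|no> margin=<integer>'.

d = (13, 6),  |d|² = 205;  R = 2+4 = 6,  c = 205−6² = 169
v_rel = (-12, -7),  |v_rel|² = 193;  v_rel·d = (-12)·(13) + (-7)·(6) = -198
193·t² + 396·t + 169 = 0  ⇒  m = (-198)² − 193·169 = 6587
m = 6587 > 0,  v_rel·d = -198 < 0  ⇒  outside

inside=no margin=6587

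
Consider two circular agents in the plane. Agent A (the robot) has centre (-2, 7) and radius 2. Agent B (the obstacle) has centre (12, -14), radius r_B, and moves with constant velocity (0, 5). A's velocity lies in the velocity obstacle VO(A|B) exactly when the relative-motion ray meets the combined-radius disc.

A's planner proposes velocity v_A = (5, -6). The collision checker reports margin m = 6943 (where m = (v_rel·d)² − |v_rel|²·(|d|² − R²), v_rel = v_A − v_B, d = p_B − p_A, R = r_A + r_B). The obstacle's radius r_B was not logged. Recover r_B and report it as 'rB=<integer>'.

m = 6943
d = (14, -21);  v_rel = (5, -11),  |v_rel|² = 146
v_rel×d = (5)·(-21) − (-11)·(14) = 49
since m = R²·146 − 49²:  R² = (2401 + 6943) / 146 = 64
R = √64 = 8  ⇒  r_B = 8 − 2 = 6

rB=6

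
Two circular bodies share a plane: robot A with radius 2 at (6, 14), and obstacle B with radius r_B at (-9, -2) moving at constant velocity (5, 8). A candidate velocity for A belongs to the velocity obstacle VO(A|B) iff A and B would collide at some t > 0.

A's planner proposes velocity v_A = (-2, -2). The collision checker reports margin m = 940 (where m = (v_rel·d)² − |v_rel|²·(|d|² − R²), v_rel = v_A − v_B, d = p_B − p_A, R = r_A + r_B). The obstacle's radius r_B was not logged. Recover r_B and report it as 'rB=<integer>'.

m = 940
d = (-15, -16);  v_rel = (-7, -10),  |v_rel|² = 149
v_rel×d = (-7)·(-16) − (-10)·(-15) = -38
since m = R²·149 − (-38)²:  R² = (1444 + 940) / 149 = 16
R = √16 = 4  ⇒  r_B = 4 − 2 = 2

rB=2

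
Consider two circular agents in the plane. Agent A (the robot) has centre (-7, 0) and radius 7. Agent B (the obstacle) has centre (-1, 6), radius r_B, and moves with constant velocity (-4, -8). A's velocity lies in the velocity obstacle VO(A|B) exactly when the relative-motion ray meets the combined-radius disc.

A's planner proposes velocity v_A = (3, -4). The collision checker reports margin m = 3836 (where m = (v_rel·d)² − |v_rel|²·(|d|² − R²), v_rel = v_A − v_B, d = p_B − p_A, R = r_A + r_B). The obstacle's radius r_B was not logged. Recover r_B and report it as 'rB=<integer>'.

m = 3836
d = (6, 6);  v_rel = (7, 4),  |v_rel|² = 65
v_rel×d = (7)·(6) − (4)·(6) = 18
since m = R²·65 − 18²:  R² = (324 + 3836) / 65 = 64
R = √64 = 8  ⇒  r_B = 8 − 7 = 1

rB=1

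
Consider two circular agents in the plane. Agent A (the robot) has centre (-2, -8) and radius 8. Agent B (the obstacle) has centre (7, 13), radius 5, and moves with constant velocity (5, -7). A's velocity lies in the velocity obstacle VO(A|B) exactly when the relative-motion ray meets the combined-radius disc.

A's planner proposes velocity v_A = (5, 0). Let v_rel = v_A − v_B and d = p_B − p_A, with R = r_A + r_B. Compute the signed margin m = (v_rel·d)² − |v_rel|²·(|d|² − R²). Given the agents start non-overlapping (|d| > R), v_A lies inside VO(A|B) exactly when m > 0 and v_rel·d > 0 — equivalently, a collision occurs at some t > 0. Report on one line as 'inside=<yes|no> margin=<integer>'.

d = (9, 21),  |d|² = 522;  R = 8+5 = 13,  c = 522−13² = 353
v_rel = (0, 7),  |v_rel|² = 49;  v_rel·d = (0)·(9) + (7)·(21) = 147
49·t² − 294·t + 353 = 0  ⇒  m = 147² − 49·353 = 4312
m = 4312 > 0,  v_rel·d = 147 > 0  ⇒  inside

inside=yes margin=4312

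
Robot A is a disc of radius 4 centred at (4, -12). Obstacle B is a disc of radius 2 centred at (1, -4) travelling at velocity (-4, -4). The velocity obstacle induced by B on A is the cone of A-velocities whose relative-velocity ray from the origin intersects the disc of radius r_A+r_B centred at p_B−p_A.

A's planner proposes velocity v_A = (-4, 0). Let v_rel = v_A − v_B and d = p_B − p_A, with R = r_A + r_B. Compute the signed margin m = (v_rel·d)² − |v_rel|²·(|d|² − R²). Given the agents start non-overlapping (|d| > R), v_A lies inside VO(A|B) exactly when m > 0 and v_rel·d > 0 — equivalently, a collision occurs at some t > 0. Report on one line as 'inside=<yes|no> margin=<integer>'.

d = (-3, 8),  |d|² = 73;  R = 4+2 = 6,  c = 73−6² = 37
v_rel = (0, 4),  |v_rel|² = 16;  v_rel·d = (0)·(-3) + (4)·(8) = 32
16·t² − 64·t + 37 = 0  ⇒  m = 32² − 16·37 = 432
m = 432 > 0,  v_rel·d = 32 > 0  ⇒  inside

inside=yes margin=432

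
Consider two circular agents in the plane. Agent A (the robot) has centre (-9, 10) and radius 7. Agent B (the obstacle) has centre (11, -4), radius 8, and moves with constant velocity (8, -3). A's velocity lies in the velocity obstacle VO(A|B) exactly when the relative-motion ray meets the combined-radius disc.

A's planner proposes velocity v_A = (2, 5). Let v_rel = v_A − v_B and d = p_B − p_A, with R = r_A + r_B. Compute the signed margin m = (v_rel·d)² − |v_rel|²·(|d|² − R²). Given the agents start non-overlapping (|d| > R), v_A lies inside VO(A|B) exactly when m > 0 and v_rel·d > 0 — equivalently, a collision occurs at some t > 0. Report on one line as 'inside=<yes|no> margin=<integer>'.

d = (20, -14),  |d|² = 596;  R = 7+8 = 15,  c = 596−15² = 371
v_rel = (-6, 8),  |v_rel|² = 100;  v_rel·d = (-6)·(20) + (8)·(-14) = -232
100·t² + 464·t + 371 = 0  ⇒  m = (-232)² − 100·371 = 16724
m = 16724 > 0,  v_rel·d = -232 < 0  ⇒  outside

inside=no margin=16724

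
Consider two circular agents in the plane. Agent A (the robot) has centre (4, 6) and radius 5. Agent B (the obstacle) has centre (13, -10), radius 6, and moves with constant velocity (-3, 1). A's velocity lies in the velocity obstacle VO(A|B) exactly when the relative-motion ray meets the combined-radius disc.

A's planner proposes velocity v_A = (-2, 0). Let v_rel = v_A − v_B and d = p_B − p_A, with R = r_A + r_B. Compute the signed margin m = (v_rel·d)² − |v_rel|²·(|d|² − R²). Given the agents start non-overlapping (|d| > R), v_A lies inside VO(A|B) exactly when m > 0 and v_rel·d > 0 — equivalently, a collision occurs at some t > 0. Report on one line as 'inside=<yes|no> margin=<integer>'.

d = (9, -16),  |d|² = 337;  R = 5+6 = 11,  c = 337−11² = 216
v_rel = (1, -1),  |v_rel|² = 2;  v_rel·d = (1)·(9) + (-1)·(-16) = 25
2·t² − 50·t + 216 = 0  ⇒  m = 25² − 2·216 = 193
m = 193 > 0,  v_rel·d = 25 > 0  ⇒  inside

inside=yes margin=193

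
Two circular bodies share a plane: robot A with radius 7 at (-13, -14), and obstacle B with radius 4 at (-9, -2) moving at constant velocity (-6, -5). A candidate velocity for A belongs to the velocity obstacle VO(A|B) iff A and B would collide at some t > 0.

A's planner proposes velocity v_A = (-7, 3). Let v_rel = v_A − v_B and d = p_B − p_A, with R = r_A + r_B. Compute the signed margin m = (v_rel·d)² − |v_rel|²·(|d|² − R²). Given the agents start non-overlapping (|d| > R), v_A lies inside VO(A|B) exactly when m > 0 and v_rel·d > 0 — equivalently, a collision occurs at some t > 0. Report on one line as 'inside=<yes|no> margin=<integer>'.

d = (4, 12),  |d|² = 160;  R = 7+4 = 11,  c = 160−11² = 39
v_rel = (-1, 8),  |v_rel|² = 65;  v_rel·d = (-1)·(4) + (8)·(12) = 92
65·t² − 184·t + 39 = 0  ⇒  m = 92² − 65·39 = 5929
m = 5929 > 0,  v_rel·d = 92 > 0  ⇒  inside

inside=yes margin=5929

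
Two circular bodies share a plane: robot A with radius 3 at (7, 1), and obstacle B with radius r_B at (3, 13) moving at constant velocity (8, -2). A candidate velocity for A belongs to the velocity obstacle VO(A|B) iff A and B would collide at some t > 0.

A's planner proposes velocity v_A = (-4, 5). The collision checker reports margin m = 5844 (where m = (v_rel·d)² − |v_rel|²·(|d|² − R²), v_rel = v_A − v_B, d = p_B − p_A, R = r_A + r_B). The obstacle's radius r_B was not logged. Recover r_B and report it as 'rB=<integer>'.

m = 5844
d = (-4, 12);  v_rel = (-12, 7),  |v_rel|² = 193
v_rel×d = (-12)·(12) − (7)·(-4) = -116
since m = R²·193 − (-116)²:  R² = (13456 + 5844) / 193 = 100
R = √100 = 10  ⇒  r_B = 10 − 3 = 7

rB=7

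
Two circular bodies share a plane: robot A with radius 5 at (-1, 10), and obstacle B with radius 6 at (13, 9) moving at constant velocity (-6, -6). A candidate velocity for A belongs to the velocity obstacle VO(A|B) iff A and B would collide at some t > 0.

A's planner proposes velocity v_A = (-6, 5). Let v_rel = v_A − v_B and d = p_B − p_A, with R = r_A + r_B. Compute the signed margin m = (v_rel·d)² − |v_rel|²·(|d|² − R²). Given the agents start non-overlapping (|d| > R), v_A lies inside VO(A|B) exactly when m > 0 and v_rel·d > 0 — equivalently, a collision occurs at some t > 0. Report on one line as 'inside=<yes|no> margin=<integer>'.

d = (14, -1),  |d|² = 197;  R = 5+6 = 11,  c = 197−11² = 76
v_rel = (0, 11),  |v_rel|² = 121;  v_rel·d = (0)·(14) + (11)·(-1) = -11
121·t² + 22·t + 76 = 0  ⇒  m = (-11)² − 121·76 = -9075
m = -9075 < 0,  v_rel·d = -11 < 0  ⇒  outside

inside=no margin=-9075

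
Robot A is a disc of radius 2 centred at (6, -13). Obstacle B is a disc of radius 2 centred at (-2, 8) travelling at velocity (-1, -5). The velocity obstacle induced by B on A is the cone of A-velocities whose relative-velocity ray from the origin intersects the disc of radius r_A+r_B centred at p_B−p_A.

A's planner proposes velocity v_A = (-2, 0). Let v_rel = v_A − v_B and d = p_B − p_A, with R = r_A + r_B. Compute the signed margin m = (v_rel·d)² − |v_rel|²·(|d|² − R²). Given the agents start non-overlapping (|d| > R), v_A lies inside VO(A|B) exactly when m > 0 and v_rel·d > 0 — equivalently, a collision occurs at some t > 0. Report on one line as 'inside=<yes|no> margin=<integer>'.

d = (-8, 21),  |d|² = 505;  R = 2+2 = 4,  c = 505−4² = 489
v_rel = (-1, 5),  |v_rel|² = 26;  v_rel·d = (-1)·(-8) + (5)·(21) = 113
26·t² − 226·t + 489 = 0  ⇒  m = 113² − 26·489 = 55
m = 55 > 0,  v_rel·d = 113 > 0  ⇒  inside

inside=yes margin=55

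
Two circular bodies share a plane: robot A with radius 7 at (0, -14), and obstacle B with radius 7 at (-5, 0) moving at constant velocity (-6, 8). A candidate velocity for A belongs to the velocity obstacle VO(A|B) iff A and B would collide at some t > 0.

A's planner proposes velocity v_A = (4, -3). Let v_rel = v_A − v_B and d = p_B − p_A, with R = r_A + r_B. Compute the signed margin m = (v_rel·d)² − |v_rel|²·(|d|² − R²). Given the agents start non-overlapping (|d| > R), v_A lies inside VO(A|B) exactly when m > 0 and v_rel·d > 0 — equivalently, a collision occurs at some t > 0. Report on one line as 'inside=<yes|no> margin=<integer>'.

d = (-5, 14),  |d|² = 221;  R = 7+7 = 14,  c = 221−14² = 25
v_rel = (10, -11),  |v_rel|² = 221;  v_rel·d = (10)·(-5) + (-11)·(14) = -204
221·t² + 408·t + 25 = 0  ⇒  m = (-204)² − 221·25 = 36091
m = 36091 > 0,  v_rel·d = -204 < 0  ⇒  outside

inside=no margin=36091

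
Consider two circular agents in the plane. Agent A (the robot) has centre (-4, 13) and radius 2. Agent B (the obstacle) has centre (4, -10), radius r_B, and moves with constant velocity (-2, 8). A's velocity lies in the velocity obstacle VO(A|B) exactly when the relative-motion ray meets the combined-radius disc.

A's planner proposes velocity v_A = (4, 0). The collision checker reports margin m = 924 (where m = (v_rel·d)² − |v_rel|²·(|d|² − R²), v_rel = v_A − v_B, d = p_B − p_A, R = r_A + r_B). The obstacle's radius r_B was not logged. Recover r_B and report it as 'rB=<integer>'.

m = 924
d = (8, -23);  v_rel = (6, -8),  |v_rel|² = 100
v_rel×d = (6)·(-23) − (-8)·(8) = -74
since m = R²·100 − (-74)²:  R² = (5476 + 924) / 100 = 64
R = √64 = 8  ⇒  r_B = 8 − 2 = 6

rB=6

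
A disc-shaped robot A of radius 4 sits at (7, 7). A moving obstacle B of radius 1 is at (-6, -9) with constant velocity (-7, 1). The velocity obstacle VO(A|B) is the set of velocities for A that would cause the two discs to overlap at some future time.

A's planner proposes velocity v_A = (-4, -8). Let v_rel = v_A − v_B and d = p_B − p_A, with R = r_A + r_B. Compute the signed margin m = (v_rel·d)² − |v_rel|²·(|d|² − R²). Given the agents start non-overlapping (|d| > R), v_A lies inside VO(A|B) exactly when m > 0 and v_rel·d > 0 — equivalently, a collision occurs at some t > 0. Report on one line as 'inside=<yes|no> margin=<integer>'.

d = (-13, -16),  |d|² = 425;  R = 4+1 = 5,  c = 425−5² = 400
v_rel = (3, -9),  |v_rel|² = 90;  v_rel·d = (3)·(-13) + (-9)·(-16) = 105
90·t² − 210·t + 400 = 0  ⇒  m = 105² − 90·400 = -24975
m = -24975 < 0,  v_rel·d = 105 > 0  ⇒  outside

inside=no margin=-24975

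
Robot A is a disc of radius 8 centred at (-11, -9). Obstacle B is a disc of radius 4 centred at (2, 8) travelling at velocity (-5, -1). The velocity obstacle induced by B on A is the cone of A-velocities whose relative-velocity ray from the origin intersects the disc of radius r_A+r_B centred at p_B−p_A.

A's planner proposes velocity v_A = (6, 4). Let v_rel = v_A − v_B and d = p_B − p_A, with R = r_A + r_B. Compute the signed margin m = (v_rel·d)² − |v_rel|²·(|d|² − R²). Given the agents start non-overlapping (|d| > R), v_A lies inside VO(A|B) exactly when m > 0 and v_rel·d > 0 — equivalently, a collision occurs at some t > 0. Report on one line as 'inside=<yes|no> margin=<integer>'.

d = (13, 17),  |d|² = 458;  R = 8+4 = 12,  c = 458−12² = 314
v_rel = (11, 5),  |v_rel|² = 146;  v_rel·d = (11)·(13) + (5)·(17) = 228
146·t² − 456·t + 314 = 0  ⇒  m = 228² − 146·314 = 6140
m = 6140 > 0,  v_rel·d = 228 > 0  ⇒  inside

inside=yes margin=6140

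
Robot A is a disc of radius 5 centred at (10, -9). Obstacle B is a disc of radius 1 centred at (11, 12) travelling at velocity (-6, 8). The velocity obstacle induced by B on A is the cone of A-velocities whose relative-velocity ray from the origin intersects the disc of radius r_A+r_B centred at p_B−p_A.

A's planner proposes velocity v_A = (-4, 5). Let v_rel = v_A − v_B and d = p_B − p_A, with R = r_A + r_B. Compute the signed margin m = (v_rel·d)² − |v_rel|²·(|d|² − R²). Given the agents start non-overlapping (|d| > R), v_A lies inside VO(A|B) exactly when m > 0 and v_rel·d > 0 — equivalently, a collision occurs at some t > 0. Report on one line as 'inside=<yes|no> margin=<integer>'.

d = (1, 21),  |d|² = 442;  R = 5+1 = 6,  c = 442−6² = 406
v_rel = (2, -3),  |v_rel|² = 13;  v_rel·d = (2)·(1) + (-3)·(21) = -61
13·t² + 122·t + 406 = 0  ⇒  m = (-61)² − 13·406 = -1557
m = -1557 < 0,  v_rel·d = -61 < 0  ⇒  outside

inside=no margin=-1557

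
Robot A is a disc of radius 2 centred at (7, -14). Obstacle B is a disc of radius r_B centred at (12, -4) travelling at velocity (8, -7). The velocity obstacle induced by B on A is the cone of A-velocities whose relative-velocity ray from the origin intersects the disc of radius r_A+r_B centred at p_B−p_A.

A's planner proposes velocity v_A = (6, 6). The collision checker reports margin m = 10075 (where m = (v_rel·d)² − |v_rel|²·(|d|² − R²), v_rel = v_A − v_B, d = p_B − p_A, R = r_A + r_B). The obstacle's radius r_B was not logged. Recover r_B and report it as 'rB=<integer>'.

m = 10075
d = (5, 10);  v_rel = (-2, 13),  |v_rel|² = 173
v_rel×d = (-2)·(10) − (13)·(5) = -85
since m = R²·173 − (-85)²:  R² = (7225 + 10075) / 173 = 100
R = √100 = 10  ⇒  r_B = 10 − 2 = 8

rB=8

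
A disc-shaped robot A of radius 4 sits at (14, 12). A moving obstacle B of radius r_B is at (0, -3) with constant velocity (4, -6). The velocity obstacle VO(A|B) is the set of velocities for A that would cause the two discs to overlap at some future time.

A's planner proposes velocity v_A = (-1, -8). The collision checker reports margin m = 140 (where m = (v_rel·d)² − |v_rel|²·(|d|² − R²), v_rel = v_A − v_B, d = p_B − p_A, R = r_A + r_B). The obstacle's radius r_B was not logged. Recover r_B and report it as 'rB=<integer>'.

m = 140
d = (-14, -15);  v_rel = (-5, -2),  |v_rel|² = 29
v_rel×d = (-5)·(-15) − (-2)·(-14) = 47
since m = R²·29 − 47²:  R² = (2209 + 140) / 29 = 81
R = √81 = 9  ⇒  r_B = 9 − 4 = 5

rB=5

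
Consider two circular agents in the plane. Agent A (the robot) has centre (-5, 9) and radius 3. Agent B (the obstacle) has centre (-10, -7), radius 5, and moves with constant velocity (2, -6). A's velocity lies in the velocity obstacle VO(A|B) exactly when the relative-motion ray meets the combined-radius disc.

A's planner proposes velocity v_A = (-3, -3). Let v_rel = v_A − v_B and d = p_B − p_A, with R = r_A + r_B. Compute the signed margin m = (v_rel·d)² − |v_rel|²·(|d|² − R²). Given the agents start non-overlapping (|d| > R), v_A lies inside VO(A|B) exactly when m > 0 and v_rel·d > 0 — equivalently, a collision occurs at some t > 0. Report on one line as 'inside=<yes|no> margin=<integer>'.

d = (-5, -16),  |d|² = 281;  R = 3+5 = 8,  c = 281−8² = 217
v_rel = (-5, 3),  |v_rel|² = 34;  v_rel·d = (-5)·(-5) + (3)·(-16) = -23
34·t² + 46·t + 217 = 0  ⇒  m = (-23)² − 34·217 = -6849
m = -6849 < 0,  v_rel·d = -23 < 0  ⇒  outside

inside=no margin=-6849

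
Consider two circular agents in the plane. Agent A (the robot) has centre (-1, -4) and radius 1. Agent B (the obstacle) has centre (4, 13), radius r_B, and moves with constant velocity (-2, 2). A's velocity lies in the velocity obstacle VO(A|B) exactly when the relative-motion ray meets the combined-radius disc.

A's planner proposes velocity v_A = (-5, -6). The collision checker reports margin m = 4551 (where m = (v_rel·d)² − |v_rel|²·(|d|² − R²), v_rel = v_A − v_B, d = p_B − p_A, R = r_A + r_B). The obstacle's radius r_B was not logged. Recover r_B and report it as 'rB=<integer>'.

m = 4551
d = (5, 17);  v_rel = (-3, -8),  |v_rel|² = 73
v_rel×d = (-3)·(17) − (-8)·(5) = -11
since m = R²·73 − (-11)²:  R² = (121 + 4551) / 73 = 64
R = √64 = 8  ⇒  r_B = 8 − 1 = 7

rB=7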